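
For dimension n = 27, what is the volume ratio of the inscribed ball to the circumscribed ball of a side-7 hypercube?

The radii are 7/2 and 7√27/2, so the volume ratio is (1/√27)^27 = 27^{-27/2} ≈ 4.74886e-20.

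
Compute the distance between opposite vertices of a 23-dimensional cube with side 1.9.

The space diagonal of an n-cube of side s is s√n. Here 1.9·√23 ≈ 9.11208.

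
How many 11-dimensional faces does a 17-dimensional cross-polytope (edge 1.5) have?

f_11(17-orthoplex) = 2^12 · (17 choose 12) = 25346048.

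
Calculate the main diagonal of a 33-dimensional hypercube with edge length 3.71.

Diagonal = √33 · 3.71 ≈ 21.3123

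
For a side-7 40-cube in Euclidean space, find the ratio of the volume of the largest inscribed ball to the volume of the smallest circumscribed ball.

The radii are 7/2 and 7√40/2, so the volume ratio is (1/√40)^40 = 40^{-40/2} ≈ 9.09495e-33.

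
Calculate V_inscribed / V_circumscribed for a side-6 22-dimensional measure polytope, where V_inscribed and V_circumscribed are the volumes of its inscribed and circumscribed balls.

V_in / V_out = (r_in/r_out)^22 = (1/√22)^22 = 22^(-22/2) ≈ 1.7114e-15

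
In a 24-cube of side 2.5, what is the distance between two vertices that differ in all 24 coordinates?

||(2.5,2.5,...,2.5)|| = √(24)·2.5 ≈ 12.2474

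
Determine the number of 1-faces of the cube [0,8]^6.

An n-cube has C(n,k)·2^(n-k) k-faces. Here C(6,1)·2^5 = 6·32 = 192.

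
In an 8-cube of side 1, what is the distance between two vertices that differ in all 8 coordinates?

||(1,1,...,1)|| = √(8)·1 ≈ 2.82843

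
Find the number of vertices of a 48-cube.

An n-cube has 2^n vertices; for n = 48 that is 2^48 = 281474976710656.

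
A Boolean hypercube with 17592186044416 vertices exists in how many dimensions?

The n-cube has 2^n vertices, and 17592186044416 = 2^44, so n = 44.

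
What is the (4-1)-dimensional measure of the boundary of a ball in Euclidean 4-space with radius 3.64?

S_4(3.64) = 2·π^(4/2)·(3.64)^3 / Γ(4/2) ≈ 951.993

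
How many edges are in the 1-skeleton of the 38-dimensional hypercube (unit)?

An n-cube has n·2^(n-1) edges. With n = 38: 38·137438953472 = 5222680231936.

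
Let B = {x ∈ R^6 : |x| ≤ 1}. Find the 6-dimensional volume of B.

V = π^3/6 ≈ 5.16771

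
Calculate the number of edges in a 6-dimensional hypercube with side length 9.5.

Each of the 2^6 = 64 vertices has degree 6; total edges = 6·2^6/2 = 192.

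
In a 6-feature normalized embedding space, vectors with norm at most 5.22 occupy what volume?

The n-ball volume is π^(n/2)·r^n/Γ(n/2+1). With n=6, r=5.22: V ≈ 104549.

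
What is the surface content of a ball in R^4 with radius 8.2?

|∂B_4(8.2)| ≈ 10883.6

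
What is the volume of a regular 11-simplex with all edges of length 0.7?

V = (0.7^11 / 11!) · √((11+1) / 2^11) ≈ 3.79183e-11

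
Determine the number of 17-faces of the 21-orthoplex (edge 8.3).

Number of 17-faces = 2^(17+1) · C(21,17+1) = 262144 · 1330 = 348651520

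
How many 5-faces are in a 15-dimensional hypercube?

Choose 5 of 15 axes to span the face (C(15,5) = 3003 ways), then fix each of the remaining 10 coordinates at one of its two extreme values (2^10 = 1024 ways): 3003·1024 = 3075072.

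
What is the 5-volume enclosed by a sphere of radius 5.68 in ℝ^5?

The n-ball volume is π^(n/2)·r^n/Γ(n/2+1). With n=5, r=5.68: V ≈ 31120.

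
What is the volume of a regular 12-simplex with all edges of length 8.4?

Volume = 8.4^12 · √(13/2^12) / 12! ≈ 14.5146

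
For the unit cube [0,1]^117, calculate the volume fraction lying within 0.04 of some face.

Shell fraction = 1 - (1-0.08)^117 ≈ 0.999942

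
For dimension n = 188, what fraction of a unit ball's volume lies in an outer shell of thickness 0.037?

1 - (1-0.037)^188 ≈ 0.999165 ≈ 99.92%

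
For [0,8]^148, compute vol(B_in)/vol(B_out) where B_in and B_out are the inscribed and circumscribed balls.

V_in/V_out = n^(-n/2) = 148^(-148/2) ≈ 2.51555e-161.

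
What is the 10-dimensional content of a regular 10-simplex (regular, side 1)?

Volume = 1^10 · √(11/2^10) / 10! ≈ 2.85617e-08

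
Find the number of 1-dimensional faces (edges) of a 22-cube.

An n-cube has n·2^(n-1) edges. With n = 22: 22·2097152 = 46137344.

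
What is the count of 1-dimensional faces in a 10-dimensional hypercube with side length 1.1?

Number of 1-faces = C(10,1) · 2^(10-1) = 10 · 512 = 5120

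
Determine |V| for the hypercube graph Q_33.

The 33-cube has 2^33 = 8589934592 vertices.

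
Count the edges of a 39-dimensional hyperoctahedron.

f_1(39-orthoplex) = 2^2 · (39 choose 2) = 2964.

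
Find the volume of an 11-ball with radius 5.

The n-ball volume is π^(n/2)·r^n/Γ(n/2+1). With n=11, r=5: V = 625000000·π^5/2079 ≈ 9.19973e+07.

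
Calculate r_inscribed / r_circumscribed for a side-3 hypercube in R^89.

r_in = 3/2 (half the side); r_out = 3√89/2 (half the diagonal). Ratio = 1/√89 ≈ 0.106.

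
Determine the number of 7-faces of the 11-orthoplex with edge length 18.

f_7(11-orthoplex) = 2^8 · (11 choose 8) = 42240.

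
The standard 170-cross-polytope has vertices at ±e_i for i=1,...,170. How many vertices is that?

An n-cross-polytope has 2n vertices; here n = 170, giving 340.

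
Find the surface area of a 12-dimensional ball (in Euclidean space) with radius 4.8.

|∂B_12(4.8)| ≈ 4.99346e+08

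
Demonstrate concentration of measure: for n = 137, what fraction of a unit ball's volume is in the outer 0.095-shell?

1 - (1-0.095)^137 ≈ 0.9999988496 ≈ 99.999885%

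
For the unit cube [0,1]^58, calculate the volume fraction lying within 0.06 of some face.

Shell fraction = 1 - (1-0.12)^58 ≈ 0.999397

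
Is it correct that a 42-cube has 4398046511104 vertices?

True. The 42-cube has 2^42 = 4398046511104 vertices.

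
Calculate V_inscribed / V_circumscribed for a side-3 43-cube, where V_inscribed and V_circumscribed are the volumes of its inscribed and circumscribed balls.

Volume scales as r^n, and r_in/r_out = 1/√43, giving (1/√43)^43 ≈ 7.59326e-36.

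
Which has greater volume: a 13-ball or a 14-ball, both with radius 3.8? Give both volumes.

V_13(3.8) ≈ 3.1371e+07. V_14(3.8) ≈ 7.84493e+07. The 14-ball is larger.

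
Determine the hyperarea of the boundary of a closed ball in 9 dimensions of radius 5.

S_9(5) = 2·π^(9/2)·(5)^8 / Γ(9/2) = 2500000·π^4/21 ≈ 1.15963e+07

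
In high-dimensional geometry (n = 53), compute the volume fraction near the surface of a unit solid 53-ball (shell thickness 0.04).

1 - (1-0.04)^53 ≈ 0.885085 ≈ 88.51%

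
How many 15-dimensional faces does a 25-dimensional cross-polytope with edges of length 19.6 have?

f_15(25-orthoplex) = 2^16 · (25 choose 16) = 133888409600.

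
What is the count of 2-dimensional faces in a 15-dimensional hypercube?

Choose 2 of 15 axes to span the face (C(15,2) = 105 ways), then fix each of the remaining 13 coordinates at one of its two extreme values (2^13 = 8192 ways): 105·8192 = 860160.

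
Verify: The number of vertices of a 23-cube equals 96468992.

False. The 23-cube has 2^23 = 8388608 vertices.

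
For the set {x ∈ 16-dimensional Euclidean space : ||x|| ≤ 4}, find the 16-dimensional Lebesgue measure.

The n-ball volume is π^(n/2)·r^n/Γ(n/2+1). With n=16, r=4: V = 33554432·π^8/315 ≈ 1.01074e+09.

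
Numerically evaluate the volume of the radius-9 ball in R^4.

V = 6561·π^2/2 ≈ 32377.2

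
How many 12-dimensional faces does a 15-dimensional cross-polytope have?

Number of 12-faces = 2^(12+1) · C(15,12+1) = 8192 · 105 = 860160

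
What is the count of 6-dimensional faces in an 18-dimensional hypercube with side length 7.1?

Number of 6-faces = C(18,6) · 2^(18-6) = 18564 · 4096 = 76038144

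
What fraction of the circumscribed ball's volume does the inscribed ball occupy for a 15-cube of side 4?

V_in/V_out = n^(-n/2) = 15^(-15/2) ≈ 1.51118e-09.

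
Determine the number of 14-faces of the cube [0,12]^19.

An n-cube has C(n,k)·2^(n-k) k-faces. Here C(19,14)·2^5 = 11628·32 = 372096.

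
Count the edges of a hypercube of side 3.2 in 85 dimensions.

Each of the 2^85 = 38685626227668133590597632 vertices has degree 85; total edges = 85·2^85/2 = 1644139114675895677600399360.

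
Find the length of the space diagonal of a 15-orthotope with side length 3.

Diagonal = √15 · 3 ≈ 11.619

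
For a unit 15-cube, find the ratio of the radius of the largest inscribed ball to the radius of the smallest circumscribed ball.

r_in = 1/2 (half the side); r_out = 1√15/2 (half the diagonal). Ratio = 1/√15 ≈ 0.258199.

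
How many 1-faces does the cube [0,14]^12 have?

The 12-cube has n·2^(n-1) = 12·2^11 = 12·2048 = 24576 edges.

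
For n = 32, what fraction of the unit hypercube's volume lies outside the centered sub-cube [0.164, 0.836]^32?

The inner cube has side 1-2·0.164 = 0.672 and volume (0.672)^32 ≈ 2.991e-06, so the shell holds 0.999997009 of the volume.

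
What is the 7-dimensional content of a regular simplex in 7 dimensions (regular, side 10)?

For a regular n-simplex with edge a, V = (a^n / n!)·√((n+1)/2^n). With a=10, n=7: V ≈ 496.032.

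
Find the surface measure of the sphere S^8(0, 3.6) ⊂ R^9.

|∂B_9(3.6)| ≈ 837491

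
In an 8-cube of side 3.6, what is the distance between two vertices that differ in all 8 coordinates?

d = √(3.6² + 3.6² + ... + 3.6²) [8 terms] = √(8·3.6²) = 3.6√8 ≈ 10.1823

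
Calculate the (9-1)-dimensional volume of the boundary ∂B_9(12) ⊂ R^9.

S = n·V_n(r)/r = 9·V_9(12)/12 (volume-to-surface relation), giving 4586471424·π^4/35 ≈ 1.27647e+10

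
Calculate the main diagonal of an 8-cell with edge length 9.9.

Diagonal = √4 · 9.9 = 19.8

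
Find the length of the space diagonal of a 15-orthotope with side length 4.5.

The space diagonal of an n-cube of side s is s√n. Here 4.5·√15 ≈ 17.4284.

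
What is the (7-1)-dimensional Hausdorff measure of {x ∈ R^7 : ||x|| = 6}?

|∂B_7(6)| = 248832·π^3/5 ≈ 1.54307e+06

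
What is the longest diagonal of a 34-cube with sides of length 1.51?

Diagonal = √34 · 1.51 ≈ 8.80474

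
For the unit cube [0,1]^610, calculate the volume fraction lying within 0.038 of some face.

The inner cube has side 1-2·0.038 = 0.924 and volume (0.924)^610 ≈ 1.148e-21, so the shell holds 1 - 1.148e-21 of the volume.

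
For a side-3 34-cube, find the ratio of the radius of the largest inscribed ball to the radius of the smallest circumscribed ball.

Ratio = (s/2)/(s√34/2) = 34^(-1/2) ≈ 0.171499.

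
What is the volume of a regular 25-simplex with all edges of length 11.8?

V_25 = √(26) · 11.8^25 / (25! · 2^(25/2)) ≈ 0.0355645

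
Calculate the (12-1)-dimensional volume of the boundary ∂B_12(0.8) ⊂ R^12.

S = n·V_n(r)/r = 12·V_12(0.8)/0.8 (volume-to-surface relation), giving 1.37638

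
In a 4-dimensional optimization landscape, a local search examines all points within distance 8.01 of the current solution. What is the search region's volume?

The n-ball volume is π^(n/2)·r^n/Γ(n/2+1). With n=4, r=8.01: V ≈ 20314.2.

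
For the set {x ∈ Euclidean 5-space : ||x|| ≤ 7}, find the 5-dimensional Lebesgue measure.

The n-ball volume is π^(n/2)·r^n/Γ(n/2+1). With n=5, r=7: V = 134456·π^2/15 ≈ 88468.5.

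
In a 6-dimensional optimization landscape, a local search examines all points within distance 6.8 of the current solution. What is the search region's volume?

Volume = π^{6/2}·(6.8)^6/Γ(4) ≈ 510919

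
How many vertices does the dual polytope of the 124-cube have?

An n-cross-polytope has 2n vertices; here n = 124, giving 248.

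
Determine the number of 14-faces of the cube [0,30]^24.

Number of 14-faces = C(24,14) · 2^(24-14) = 1961256 · 1024 = 2008326144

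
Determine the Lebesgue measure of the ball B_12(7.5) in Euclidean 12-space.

V = 2883251953125·π^6/65536 ≈ 4.22963e+10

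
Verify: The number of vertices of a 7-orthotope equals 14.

False. The 7-cube has 2^7 = 128 vertices.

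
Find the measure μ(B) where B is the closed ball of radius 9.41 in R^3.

Volume = π^{3/2}·(9.41)^3/Γ(5/2) ≈ 3490.26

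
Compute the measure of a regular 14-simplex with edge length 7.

V_14 = √(15) · 7^14 / (14! · 2^(14/2)) ≈ 0.235396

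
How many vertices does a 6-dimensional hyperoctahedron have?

An n-cross-polytope has 2^(k+1)·C(n,k+1) k-faces. Here 2^1·C(6,1) = 2·6 = 12.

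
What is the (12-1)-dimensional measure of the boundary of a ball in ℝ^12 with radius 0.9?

S = n·V_n(r)/r = 12·V_12(0.9)/0.9 (volume-to-surface relation), giving 5.02824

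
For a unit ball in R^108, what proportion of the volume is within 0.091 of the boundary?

1 - (1-0.091)^108 ≈ 0.999967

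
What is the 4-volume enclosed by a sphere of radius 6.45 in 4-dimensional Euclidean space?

The n-ball volume is π^(n/2)·r^n/Γ(n/2+1). With n=4, r=6.45: V ≈ 8541.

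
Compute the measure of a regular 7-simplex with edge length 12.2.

Volume = 12.2^7 · √(8/2^7) / 7! ≈ 1995.39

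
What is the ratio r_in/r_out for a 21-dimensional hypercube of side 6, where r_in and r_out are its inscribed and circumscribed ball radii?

For an n-cube of any side s, the inradius is s/2 and the circumradius is s√n/2, so the ratio is 1/√21 ≈ 0.218218.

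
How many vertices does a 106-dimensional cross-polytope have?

The 106-dimensional cross-polytope has 2n = 2·106 = 212 vertices.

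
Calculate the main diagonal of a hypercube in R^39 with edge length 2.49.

Diagonal = √39 · 2.49 ≈ 15.55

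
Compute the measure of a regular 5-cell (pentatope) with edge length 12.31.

Volume = 12.31^4 · √(5/2^4) / 4! ≈ 534.867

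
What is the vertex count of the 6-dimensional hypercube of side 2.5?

Number of vertices = 2^6 = 64.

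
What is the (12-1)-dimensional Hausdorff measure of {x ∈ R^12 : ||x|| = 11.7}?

S_12(11.7) = 2·π^(12/2)·(11.7)^11 / Γ(12/2) ≈ 9.0114e+12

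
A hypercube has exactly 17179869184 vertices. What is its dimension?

The n-cube has 2^n vertices, and 17179869184 = 2^34, so n = 34.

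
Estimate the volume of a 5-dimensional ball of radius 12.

The n-ball volume is π^(n/2)·r^n/Γ(n/2+1). With n=5, r=12: V = 663552·π^2/5 ≈ 1.3098e+06.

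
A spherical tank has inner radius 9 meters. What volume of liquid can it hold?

Volume = π^{3/2}·(9)^3/Γ(5/2) = 972·π ≈ 3053.63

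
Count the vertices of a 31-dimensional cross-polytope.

An n-cross-polytope has 2n vertices; here n = 31, giving 62.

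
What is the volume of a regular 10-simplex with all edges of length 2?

V_10 = √(11) · 2^10 / (10! · 2^(10/2)) ≈ 2.92471e-05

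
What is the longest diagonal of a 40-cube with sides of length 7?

d = √(7² + 7² + ... + 7²) [40 terms] = √(40·7²) = 7√40 ≈ 44.2719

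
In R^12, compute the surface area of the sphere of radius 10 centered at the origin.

S_12(10) = 2·π^(12/2)·(10)^11 / Γ(12/2) = 5000000000·π^6/3 ≈ 1.60232e+12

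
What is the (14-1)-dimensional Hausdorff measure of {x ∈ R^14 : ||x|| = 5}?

|∂B_14(5)| = 244140625·π^7/72 ≈ 1.02413e+10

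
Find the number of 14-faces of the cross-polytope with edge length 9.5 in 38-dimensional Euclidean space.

An n-cross-polytope has 2^(k+1)·C(n,k+1) k-faces. Here 2^15·C(38,15) = 32768·15471286560 = 506963117998080.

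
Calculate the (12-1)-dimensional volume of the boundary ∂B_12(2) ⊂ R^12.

The surface area of an n-ball is 2π^(n/2) r^(n-1) / Γ(n/2). For n=12, r=2: 512·π^6/15 ≈ 32815.4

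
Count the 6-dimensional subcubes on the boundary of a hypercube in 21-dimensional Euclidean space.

Choose 6 of 21 axes to span the face (C(21,6) = 54264 ways), then fix each of the remaining 15 coordinates at one of its two extreme values (2^15 = 32768 ways): 54264·32768 = 1778122752.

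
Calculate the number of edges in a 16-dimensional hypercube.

Each of the 2^16 = 65536 vertices has degree 16; total edges = 16·2^16/2 = 524288.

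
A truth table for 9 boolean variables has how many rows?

Each vertex is a binary string of length 9, so there are 2^9 = 512.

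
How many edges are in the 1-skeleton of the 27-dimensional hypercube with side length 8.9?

The 27-cube has n·2^(n-1) = 27·2^26 = 27·67108864 = 1811939328 edges.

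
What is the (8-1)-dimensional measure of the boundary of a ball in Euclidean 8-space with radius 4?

S = n·V_n(r)/r = 8·V_8(4)/4 (volume-to-surface relation), giving 16384·π^4/3 ≈ 531984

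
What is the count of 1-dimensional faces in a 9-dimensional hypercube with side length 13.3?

f_1(9-cube) = (9 choose 1) · 2^8 = 2304.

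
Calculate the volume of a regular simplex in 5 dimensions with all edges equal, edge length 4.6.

V = (4.6^5 / 5!) · √((5+1) / 2^5) ≈ 7.43205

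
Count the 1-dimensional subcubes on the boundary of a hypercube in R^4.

Choose 1 of 4 axes to span the face (C(4,1) = 4 ways), then fix each of the remaining 3 coordinates at one of its two extreme values (2^3 = 8 ways): 4·8 = 32.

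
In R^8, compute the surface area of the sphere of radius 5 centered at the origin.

The surface area of an n-ball is 2π^(n/2) r^(n-1) / Γ(n/2). For n=8, r=5: 78125·π^4/3 ≈ 2.5367e+06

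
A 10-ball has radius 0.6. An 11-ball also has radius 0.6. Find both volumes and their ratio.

V_10(0.6) ≈ 0.0154199. V_11(0.6) ≈ 0.00683547. Ratio V_10/V_11 ≈ 2.256.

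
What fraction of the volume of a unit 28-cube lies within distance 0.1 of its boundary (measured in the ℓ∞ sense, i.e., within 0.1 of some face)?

The inner cube has side 1-2·0.1 = 0.8 and volume (0.8)^28 ≈ 0.001934, so the shell holds 0.998066 of the volume.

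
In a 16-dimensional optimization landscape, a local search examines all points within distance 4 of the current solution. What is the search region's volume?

The n-ball volume is π^(n/2)·r^n/Γ(n/2+1). With n=16, r=4: V = 33554432·π^8/315 ≈ 1.01074e+09.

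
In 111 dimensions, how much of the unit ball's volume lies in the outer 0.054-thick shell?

V(inner)/V(outer) = ((1-0.054)/1)^111 ≈ 0.002108, so the shell fraction is 0.997892.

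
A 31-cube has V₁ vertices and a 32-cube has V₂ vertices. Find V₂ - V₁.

V₁ = 2^31 = 2147483648. V₂ = 2^32 = 4294967296. V₂ - V₁ = 2147483648.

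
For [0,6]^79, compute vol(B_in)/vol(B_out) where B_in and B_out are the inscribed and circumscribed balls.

The radii are 6/2 and 6√79/2, so the volume ratio is (1/√79)^79 = 79^{-79/2} ≈ 1.10594e-75.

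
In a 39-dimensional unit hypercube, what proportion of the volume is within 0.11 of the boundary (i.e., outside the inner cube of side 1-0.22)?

Shell fraction = 1 - (1-0.22)^39 ≈ 0.999938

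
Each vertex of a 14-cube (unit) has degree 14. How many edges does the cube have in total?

An n-cube has n·2^(n-1) edges. With n = 14: 14·8192 = 114688.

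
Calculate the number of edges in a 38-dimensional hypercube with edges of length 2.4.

Number of 1-faces = C(38,1)·2^(38-1) = 38·137438953472 = 5222680231936.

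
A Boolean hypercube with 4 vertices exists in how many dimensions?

2^n = 4 ⇒ n = log_2(4) = 2.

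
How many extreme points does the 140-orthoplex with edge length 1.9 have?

The vertices are ±e_1, ..., ±e_140, so there are 2·140 = 280.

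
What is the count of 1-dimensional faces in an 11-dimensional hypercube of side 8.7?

Number of 1-faces = C(11,1) · 2^(11-1) = 11 · 1024 = 11264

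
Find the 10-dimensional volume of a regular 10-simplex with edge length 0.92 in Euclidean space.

Volume = 0.92^10 · √(11/2^10) / 10! ≈ 1.24069e-08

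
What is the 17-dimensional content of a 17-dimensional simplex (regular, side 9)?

Volume = 9^17 · √(18/2^17) / 17! ≈ 0.549459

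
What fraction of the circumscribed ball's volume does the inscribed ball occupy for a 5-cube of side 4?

V_in / V_out = (r_in/r_out)^5 = (1/√5)^5 = 5^(-5/2) ≈ 0.0178885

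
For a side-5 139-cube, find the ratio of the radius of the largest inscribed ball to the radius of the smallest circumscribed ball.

Ratio = (s/2)/(s√139/2) = 139^(-1/2) ≈ 0.0848189.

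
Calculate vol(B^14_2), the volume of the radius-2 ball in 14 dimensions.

V = 1024·π^7/315 ≈ 9818.35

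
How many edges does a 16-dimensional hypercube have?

An n-cube has n·2^(n-1) edges. With n = 16: 16·32768 = 524288.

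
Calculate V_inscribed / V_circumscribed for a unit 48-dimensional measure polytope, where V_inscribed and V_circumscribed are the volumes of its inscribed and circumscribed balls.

V_in/V_out = n^(-n/2) = 48^(-48/2) ≈ 4.469e-41.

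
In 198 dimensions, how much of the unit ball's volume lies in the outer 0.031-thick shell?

Shell fraction = 1 - (1-0.031)^198 ≈ 0.998041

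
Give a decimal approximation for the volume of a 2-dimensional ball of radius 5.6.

The n-ball volume is π^(n/2)·r^n/Γ(n/2+1). With n=2, r=5.6: V ≈ 98.5203.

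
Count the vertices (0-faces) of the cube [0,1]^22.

The 22-cube has 2^22 = 4194304 vertices.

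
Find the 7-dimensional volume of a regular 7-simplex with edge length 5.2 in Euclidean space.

V = (5.2^7 / 7!) · √((7+1) / 2^7) ≈ 5.09956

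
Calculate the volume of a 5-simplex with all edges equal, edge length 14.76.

Volume = 14.76^5 · √(6/2^5) / 5! ≈ 2527.85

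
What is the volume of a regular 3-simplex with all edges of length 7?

Volume = (√2/12) · 7³ = 40.4229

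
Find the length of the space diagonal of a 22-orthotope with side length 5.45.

d = √(5.45² + 5.45² + ... + 5.45²) [22 terms] = √(22·5.45²) = 5.45√22 ≈ 25.5628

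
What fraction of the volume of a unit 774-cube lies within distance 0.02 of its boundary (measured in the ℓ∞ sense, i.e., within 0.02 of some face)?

1 - (1 - 2·0.02)^774 = 1 - 0.96^774 ≈ 1 - 1.896e-14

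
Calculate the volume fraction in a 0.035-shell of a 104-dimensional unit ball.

1 - (1-0.035)^104 ≈ 0.975405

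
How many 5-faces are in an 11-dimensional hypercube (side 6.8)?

f_5(11-cube) = (11 choose 5) · 2^6 = 29568.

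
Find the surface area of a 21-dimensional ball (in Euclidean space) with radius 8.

The surface area of an n-ball is 2π^(n/2) r^(n-1) / Γ(n/2). For n=21, r=8: 2361183241434822606848·π^10/654729075 ≈ 3.37728e+17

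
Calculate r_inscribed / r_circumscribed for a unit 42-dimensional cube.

r_in = 1/2 (half the side); r_out = 1√42/2 (half the diagonal). Ratio = 1/√42 ≈ 0.154303.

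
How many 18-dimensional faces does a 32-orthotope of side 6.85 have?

f_18(32-cube) = (32 choose 18) · 2^14 = 7724000870400.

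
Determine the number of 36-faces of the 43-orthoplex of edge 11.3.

Number of 36-faces = 2^(36+1) · C(43,36+1) = 137438953472 · 6096454 = 837890257650188288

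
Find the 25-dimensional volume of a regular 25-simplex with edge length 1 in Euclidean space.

For a regular n-simplex with edge a, V = (a^n / n!)·√((n+1)/2^n). With a=1, n=25: V ≈ 5.675e-29.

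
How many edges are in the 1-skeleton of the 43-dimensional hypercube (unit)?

The 43-cube has n·2^(n-1) = 43·2^42 = 43·4398046511104 = 189115999977472 edges.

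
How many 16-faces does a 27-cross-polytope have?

f_16(27-orthoplex) = 2^17 · (27 choose 17) = 1105760747520.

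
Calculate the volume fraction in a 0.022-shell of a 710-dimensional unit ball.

1 - (1-0.022)^710 ≈ 0.9999998618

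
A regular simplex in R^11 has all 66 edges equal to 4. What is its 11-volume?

Volume = 4^11 · √(12/2^11) / 11! ≈ 0.00804322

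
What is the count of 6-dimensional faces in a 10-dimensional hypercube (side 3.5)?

f_6(10-cube) = (10 choose 6) · 2^4 = 3360.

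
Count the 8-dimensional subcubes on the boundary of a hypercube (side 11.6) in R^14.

Choose 8 of 14 axes to span the face (C(14,8) = 3003 ways), then fix each of the remaining 6 coordinates at one of its two extreme values (2^6 = 64 ways): 3003·64 = 192192.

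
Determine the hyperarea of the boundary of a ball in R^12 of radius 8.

S_12(8) = 2·π^(12/2)·(8)^11 / Γ(12/2) = 2147483648·π^6/15 ≈ 1.37638e+11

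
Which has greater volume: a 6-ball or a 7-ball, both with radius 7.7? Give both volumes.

V_6(7.7) ≈ 1.07707e+06. V_7(7.7) ≈ 7.58255e+06. The 7-ball is larger.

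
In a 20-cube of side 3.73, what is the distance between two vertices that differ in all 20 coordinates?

The space diagonal of an n-cube of side s is s√n. Here 3.73·√20 ≈ 16.6811.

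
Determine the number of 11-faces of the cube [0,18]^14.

Number of 11-faces = C(14,11) · 2^(14-11) = 364 · 8 = 2912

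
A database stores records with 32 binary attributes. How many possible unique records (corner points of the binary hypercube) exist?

Number of vertices = 2^32 = 4294967296.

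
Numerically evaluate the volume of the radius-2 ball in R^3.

V = 32·π/3 ≈ 33.5103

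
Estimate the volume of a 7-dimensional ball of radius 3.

Volume = π^{7/2}·(3)^7/Γ(9/2) = 11664·π^3/35 ≈ 10333.1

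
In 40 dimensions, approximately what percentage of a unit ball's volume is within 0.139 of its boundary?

1 - (1-0.139)^40 ≈ 0.997487 ≈ 99.75%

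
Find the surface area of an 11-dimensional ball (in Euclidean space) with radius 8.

S_11(8) = 2·π^(11/2)·(8)^10 / Γ(11/2) = 68719476736·π^5/945 ≈ 2.22535e+10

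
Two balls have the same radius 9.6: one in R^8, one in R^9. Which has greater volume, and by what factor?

V_8(9.6) ≈ 2.92791e+08, V_9(9.6) ≈ 2.28433e+09. The 9-ball is larger by a factor of 7.802.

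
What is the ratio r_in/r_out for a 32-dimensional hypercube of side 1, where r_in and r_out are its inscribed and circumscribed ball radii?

For an n-cube of any side s, the inradius is s/2 and the circumradius is s√n/2, so the ratio is 1/√32 ≈ 0.176777.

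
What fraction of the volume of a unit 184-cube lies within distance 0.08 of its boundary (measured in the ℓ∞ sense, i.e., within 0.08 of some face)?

The inner cube has side 1-2·0.08 = 0.84 and volume (0.84)^184 ≈ 1.168e-14, so the shell holds 1 - 1.168e-14 of the volume.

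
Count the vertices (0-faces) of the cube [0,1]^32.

An n-cube has 2^n vertices; for n = 32 that is 2^32 = 4294967296.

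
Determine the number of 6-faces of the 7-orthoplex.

Number of 6-faces = 2^(6+1) · C(7,6+1) = 128 · 1 = 128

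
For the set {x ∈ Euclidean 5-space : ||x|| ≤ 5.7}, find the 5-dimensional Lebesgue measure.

V_5(5.7) = π^(5/2) · (5.7)^5 / Γ(5/2 + 1) ≈ 31671.8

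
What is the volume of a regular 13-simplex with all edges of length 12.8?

V_13 = √(14) · 12.8^13 / (13! · 2^(13/2)) ≈ 1643.68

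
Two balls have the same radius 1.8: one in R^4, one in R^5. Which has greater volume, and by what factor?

V_4(1.8) ≈ 51.8036, V_5(1.8) ≈ 99.4629. The 5-ball is larger by a factor of 1.92.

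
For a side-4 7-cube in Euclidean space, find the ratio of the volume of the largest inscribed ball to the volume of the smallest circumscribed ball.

V_in / V_out = (r_in/r_out)^7 = (1/√7)^7 = 7^(-7/2) ≈ 0.00110194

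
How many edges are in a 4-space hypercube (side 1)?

f_1(4-cube) = (4 choose 1) · 2^3 = 32.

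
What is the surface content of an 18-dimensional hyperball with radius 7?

S = n·V_n(r)/r = 18·V_18(7)/7 (volume-to-surface relation), giving 33232930569601·π^9/2880 ≈ 3.43974e+14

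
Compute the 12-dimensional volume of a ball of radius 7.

The n-ball volume is π^(n/2)·r^n/Γ(n/2+1). With n=12, r=7: V = 13841287201·π^6/720 ≈ 1.84818e+10.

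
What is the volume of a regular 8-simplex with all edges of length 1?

For a regular n-simplex with edge a, V = (a^n / n!)·√((n+1)/2^n). With a=1, n=8: V ≈ 4.6503e-06.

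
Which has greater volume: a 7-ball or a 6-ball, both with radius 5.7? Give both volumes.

V_7(5.7) ≈ 923643. V_6(5.7) ≈ 177234. The 7-ball is larger.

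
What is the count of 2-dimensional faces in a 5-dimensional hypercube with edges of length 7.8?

An n-cube has C(n,k)·2^(n-k) k-faces. Here C(5,2)·2^3 = 10·8 = 80.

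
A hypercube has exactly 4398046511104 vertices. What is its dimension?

2^n = 4398046511104 ⇒ n = log_2(4398046511104) = 42.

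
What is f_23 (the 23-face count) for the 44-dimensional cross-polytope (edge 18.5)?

An n-cross-polytope has 2^(k+1)·C(n,k+1) k-faces. Here 2^24·C(44,24) = 16777216·1761039350070 = 29545337560624005120.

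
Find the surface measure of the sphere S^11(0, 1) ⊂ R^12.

S = n·V_n(r)/r = 12·V_12(1)/1 (volume-to-surface relation), giving π^6/60 ≈ 16.0232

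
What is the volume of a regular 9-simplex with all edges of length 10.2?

V_9 = √(10) · 10.2^9 / (9! · 2^(9/2)) ≈ 460.26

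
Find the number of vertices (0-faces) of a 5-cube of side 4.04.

An n-cube has C(n,k)·2^(n-k) k-faces. Here C(5,0)·2^5 = 1·32 = 32.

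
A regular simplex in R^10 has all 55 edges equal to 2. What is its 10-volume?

V = (2^10 / 10!) · √((10+1) / 2^10) ≈ 2.92471e-05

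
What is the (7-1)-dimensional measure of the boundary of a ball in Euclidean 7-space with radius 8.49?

The surface area of an n-ball is 2π^(n/2) r^(n-1) / Γ(n/2). For n=7, r=8.49: 1.23858e+07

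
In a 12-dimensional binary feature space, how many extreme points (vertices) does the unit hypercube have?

The 12-cube has 2^12 = 4096 vertices.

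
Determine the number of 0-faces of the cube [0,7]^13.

An n-cube has C(n,k)·2^(n-k) k-faces. Here C(13,0)·2^13 = 1·8192 = 8192.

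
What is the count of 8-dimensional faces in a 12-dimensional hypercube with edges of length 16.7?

f_8(12-cube) = (12 choose 8) · 2^4 = 7920.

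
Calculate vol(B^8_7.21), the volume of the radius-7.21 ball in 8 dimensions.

Volume = π^{8/2}·(7.21)^8/Γ(5) ≈ 2.96395e+07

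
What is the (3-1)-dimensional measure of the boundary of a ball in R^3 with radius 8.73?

S_3(8.73) = 2·π^(3/2)·(8.73)^2 / Γ(3/2) = 4πr² = 4π·(8.73)² ≈ 957.72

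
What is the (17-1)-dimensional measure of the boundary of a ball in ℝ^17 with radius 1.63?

S = n·V_n(r)/r = 17·V_17(1.63)/1.63 (volume-to-surface relation), giving 5951.3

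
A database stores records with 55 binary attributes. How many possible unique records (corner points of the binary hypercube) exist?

Each vertex is a binary string of length 55, so there are 2^55 = 36028797018963968.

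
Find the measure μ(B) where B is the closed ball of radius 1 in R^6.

The n-ball volume is π^(n/2)·r^n/Γ(n/2+1). With n=6, r=1: V = π^3/6 ≈ 5.16771.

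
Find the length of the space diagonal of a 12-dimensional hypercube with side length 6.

d = √(6² + 6² + ... + 6²) [12 terms] = √(12·6²) = 6√12 ≈ 20.7846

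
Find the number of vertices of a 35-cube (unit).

The 35-cube has 2^35 = 34359738368 vertices.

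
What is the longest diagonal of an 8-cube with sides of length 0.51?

||(0.51,0.51,...,0.51)|| = √(8)·0.51 ≈ 1.4425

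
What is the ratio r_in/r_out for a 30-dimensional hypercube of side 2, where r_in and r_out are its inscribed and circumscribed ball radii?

For an n-cube of any side s, the inradius is s/2 and the circumradius is s√n/2, so the ratio is 1/√30 ≈ 0.182574.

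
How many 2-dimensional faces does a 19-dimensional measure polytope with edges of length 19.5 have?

Choose 2 of 19 axes to span the face (C(19,2) = 171 ways), then fix each of the remaining 17 coordinates at one of its two extreme values (2^17 = 131072 ways): 171·131072 = 22413312.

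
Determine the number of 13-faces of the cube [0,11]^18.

An n-cube has C(n,k)·2^(n-k) k-faces. Here C(18,13)·2^5 = 8568·32 = 274176.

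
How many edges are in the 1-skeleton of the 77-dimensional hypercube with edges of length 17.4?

Number of 1-faces = C(77,1)·2^(77-1) = 77·75557863725914323419136 = 5817955506895402903273472.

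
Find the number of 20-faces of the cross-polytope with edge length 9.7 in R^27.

Each 20-face is the convex hull of 21 vertices, one chosen as ±e_i from each of 21 distinct axes: 2^21·C(27,21) = 620777963520.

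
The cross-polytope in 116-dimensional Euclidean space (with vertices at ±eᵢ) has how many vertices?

The vertices are ±e_1, ..., ±e_116, so there are 2·116 = 232.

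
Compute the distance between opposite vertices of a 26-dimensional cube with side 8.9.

d = √(8.9² + 8.9² + ... + 8.9²) [26 terms] = √(26·8.9²) = 8.9√26 ≈ 45.3813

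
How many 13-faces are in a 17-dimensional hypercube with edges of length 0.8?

Choose 13 of 17 axes to span the face (C(17,13) = 2380 ways), then fix each of the remaining 4 coordinates at one of its two extreme values (2^4 = 16 ways): 2380·16 = 38080.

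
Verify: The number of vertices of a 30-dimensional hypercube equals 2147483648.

False. The 30-cube has 2^30 = 1073741824 vertices.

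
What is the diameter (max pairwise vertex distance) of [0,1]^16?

The space diagonal of an n-cube of side s is s√n. Here 1·√16 = 4.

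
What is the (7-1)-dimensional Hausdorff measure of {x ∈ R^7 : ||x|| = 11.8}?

S_7(11.8) = 2·π^(7/2)·(11.8)^6 / Γ(7/2) ≈ 8.92833e+07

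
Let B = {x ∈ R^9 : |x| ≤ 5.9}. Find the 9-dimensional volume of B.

V_9(5.9) = π^(9/2) · (5.9)^9 / Γ(9/2 + 1) ≈ 2.8575e+07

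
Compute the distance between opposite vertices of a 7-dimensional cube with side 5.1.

The space diagonal of an n-cube of side s is s√n. Here 5.1·√7 ≈ 13.4933.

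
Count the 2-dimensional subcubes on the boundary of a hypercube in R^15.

Number of 2-faces = C(15,2) · 2^(15-2) = 105 · 8192 = 860160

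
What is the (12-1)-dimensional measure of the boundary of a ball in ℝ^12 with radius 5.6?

S_12(5.6) = 2·π^(12/2)·(5.6)^11 / Γ(12/2) ≈ 2.72155e+09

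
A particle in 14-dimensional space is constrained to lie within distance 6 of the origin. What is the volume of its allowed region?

V_14(6) = π^(14/2) · (6)^14 / Γ(14/2 + 1) = 544195584·π^7/35 ≈ 4.69609e+10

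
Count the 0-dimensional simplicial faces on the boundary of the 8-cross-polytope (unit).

Each 0-face is the convex hull of 1 vertex, one chosen as ±e_i from each of 1 distinct axis: 2^1·C(8,1) = 16.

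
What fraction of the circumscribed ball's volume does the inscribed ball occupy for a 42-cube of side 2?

V_in/V_out = n^(-n/2) = 42^(-42/2) ≈ 8.1614e-35.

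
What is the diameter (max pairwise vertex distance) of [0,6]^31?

The space diagonal of an n-cube of side s is s√n. Here 6·√31 ≈ 33.4066.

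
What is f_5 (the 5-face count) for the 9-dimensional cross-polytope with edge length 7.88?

An n-cross-polytope has 2^(k+1)·C(n,k+1) k-faces. Here 2^6·C(9,6) = 64·84 = 5376.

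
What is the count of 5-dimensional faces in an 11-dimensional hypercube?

Number of 5-faces = C(11,5) · 2^(11-5) = 462 · 64 = 29568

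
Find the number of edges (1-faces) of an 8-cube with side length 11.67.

Choose 1 of 8 axes to span the face (C(8,1) = 8 ways), then fix each of the remaining 7 coordinates at one of its two extreme values (2^7 = 128 ways): 8·128 = 1024.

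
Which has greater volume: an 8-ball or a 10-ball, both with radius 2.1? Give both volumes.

V_8(2.1) ≈ 1535.12. V_10(2.1) ≈ 4253.64. The 10-ball is larger.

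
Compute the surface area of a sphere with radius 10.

S = n·V_n(r)/r = 3·V_3(10)/10 (volume-to-surface relation), giving 4πr² = 4π·(10)² ≈ 1256.64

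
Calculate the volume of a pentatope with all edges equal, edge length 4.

Volume = 4^4 · √(5/2^4) / 4! ≈ 5.96285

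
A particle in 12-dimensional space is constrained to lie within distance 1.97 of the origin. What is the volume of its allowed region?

V_12(1.97) = π^(12/2) · (1.97)^12 / Γ(12/2 + 1) ≈ 4562.06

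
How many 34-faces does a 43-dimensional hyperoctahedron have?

Number of 34-faces = 2^(34+1) · C(43,34+1) = 34359738368 · 145008513 = 4982454567812726784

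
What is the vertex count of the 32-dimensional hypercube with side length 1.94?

Each vertex is a binary string of length 32, so there are 2^32 = 4294967296.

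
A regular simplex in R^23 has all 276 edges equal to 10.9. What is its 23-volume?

V_23 = √(24) · 10.9^23 / (23! · 2^(23/2)) ≈ 0.0474871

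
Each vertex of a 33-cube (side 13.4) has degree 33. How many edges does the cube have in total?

Each of the 2^33 = 8589934592 vertices has degree 33; total edges = 33·2^33/2 = 141733920768.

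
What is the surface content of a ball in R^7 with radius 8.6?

The surface area of an n-ball is 2π^(n/2) r^(n-1) / Γ(n/2). For n=7, r=8.6: 1.33804e+07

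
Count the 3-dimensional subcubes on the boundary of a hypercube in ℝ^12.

An n-cube has C(n,k)·2^(n-k) k-faces. Here C(12,3)·2^9 = 220·512 = 112640.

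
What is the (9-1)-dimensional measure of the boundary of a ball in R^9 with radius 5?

|∂B_9(5)| = 2500000·π^4/21 ≈ 1.15963e+07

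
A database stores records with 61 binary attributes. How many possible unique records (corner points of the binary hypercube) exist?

An n-cube has 2^n vertices; for n = 61 that is 2^61 = 2305843009213693952.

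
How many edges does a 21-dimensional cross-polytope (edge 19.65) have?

Each 1-face is the convex hull of 2 vertices, one chosen as ±e_i from each of 2 distinct axes: 2^2·C(21,2) = 840.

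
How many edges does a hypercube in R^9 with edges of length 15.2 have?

An n-cube has n·2^(n-1) edges. With n = 9: 9·256 = 2304.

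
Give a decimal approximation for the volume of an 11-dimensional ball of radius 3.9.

Volume = π^{11/2}·(3.9)^11/Γ(13/2) ≈ 5.98157e+06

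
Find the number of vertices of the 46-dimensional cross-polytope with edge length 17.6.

An n-cross-polytope has 2n vertices; here n = 46, giving 92.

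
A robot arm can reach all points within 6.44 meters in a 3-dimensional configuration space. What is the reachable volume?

Volume = π^{3/2}·(6.44)^3/Γ(5/2) ≈ 1118.78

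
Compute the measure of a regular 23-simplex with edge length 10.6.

For a regular n-simplex with edge a, V = (a^n / n!)·√((n+1)/2^n). With a=10.6, n=23: V ≈ 0.024992.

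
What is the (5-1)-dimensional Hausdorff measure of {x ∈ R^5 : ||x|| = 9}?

S_5(9) = 2·π^(5/2)·(9)^4 / Γ(5/2) = 17496·π^2 ≈ 172679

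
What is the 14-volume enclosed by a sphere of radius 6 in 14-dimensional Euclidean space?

The n-ball volume is π^(n/2)·r^n/Γ(n/2+1). With n=14, r=6: V = 544195584·π^7/35 ≈ 4.69609e+10.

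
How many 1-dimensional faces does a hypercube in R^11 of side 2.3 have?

Number of 1-faces = C(11,1) · 2^(11-1) = 11 · 1024 = 11264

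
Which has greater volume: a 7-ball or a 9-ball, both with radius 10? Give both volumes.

V_7(10) ≈ 4.72477e+07. V_9(10) ≈ 3.29851e+09. The 9-ball is larger.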